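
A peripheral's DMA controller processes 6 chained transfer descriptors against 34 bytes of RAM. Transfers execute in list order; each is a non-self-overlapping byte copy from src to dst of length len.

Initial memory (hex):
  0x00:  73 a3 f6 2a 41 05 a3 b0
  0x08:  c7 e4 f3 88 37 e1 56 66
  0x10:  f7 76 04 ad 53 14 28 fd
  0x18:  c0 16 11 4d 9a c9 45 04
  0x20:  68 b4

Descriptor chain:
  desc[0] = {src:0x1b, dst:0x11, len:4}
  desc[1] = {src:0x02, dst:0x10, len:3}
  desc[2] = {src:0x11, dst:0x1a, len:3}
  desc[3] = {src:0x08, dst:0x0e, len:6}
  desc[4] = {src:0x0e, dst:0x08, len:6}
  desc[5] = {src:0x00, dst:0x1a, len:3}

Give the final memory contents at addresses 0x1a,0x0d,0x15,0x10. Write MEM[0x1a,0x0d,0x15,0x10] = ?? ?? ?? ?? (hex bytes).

  after D0: wrote 4B at 0x11 = 4d9ac945
  after D1: wrote 3B at 0x10 = f62a41
  after D2: wrote 3B at 0x1a = 2a41c9
  after D3: wrote 6B at 0x0e = c7e4f38837e1
  after D4: wrote 6B at 0x08 = c7e4f38837e1
  after D5: wrote 3B at 0x1a = 73a3f6
query mem[0x1a]=0x73, mem[0x0d]=0xe1, mem[0x15]=0x14, mem[0x10]=0xf3

MEM[0x1a,0x0d,0x15,0x10] = 73 e1 14 f3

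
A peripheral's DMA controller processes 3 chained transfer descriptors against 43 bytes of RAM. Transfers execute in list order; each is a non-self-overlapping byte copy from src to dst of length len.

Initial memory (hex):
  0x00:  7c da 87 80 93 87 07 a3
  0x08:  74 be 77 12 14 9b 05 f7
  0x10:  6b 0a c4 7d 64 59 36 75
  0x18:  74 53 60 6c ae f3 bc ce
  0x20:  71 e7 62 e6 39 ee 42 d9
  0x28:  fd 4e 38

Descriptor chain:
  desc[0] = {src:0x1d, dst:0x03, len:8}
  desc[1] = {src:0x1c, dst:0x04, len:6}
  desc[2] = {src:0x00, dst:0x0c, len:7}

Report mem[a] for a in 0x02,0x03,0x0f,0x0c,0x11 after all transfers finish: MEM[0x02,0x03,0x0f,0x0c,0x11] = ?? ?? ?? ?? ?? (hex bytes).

MEM[0x02,0x03,0x0f,0x0c,0x11] = 87 f3 f3 7c f3

[0] 0x1d->0x03 len=8 : f3 bc ce 71 e7 62 e6 39
[1] 0x1c->0x04 len=6 : ae f3 bc ce 71 e7
[2] 0x00->0x0c len=7 : 7c da 87 f3 ae f3 bc
query mem[0x02]=0x87, mem[0x03]=0xf3, mem[0x0f]=0xf3, mem[0x0c]=0x7c, mem[0x11]=0xf3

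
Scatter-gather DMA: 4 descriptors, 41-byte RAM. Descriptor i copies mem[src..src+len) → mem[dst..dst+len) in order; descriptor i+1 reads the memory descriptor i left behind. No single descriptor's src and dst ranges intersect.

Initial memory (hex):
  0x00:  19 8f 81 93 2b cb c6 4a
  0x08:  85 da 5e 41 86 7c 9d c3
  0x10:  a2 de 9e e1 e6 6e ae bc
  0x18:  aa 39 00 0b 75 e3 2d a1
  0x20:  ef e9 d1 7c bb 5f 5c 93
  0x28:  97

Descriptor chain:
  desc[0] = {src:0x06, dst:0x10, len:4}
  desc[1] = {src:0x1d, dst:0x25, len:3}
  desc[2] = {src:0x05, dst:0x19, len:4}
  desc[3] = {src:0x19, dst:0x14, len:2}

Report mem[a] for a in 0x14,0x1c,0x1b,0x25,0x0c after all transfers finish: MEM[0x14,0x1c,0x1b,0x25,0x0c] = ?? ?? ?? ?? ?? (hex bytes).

MEM[0x14,0x1c,0x1b,0x25,0x0c] = cb 85 4a e3 86

D0: mem[0x10..0x13] <- [c6 4a 85 da]
D1: mem[0x25..0x27] <- [e3 2d a1]
D2: mem[0x19..0x1c] <- [cb c6 4a 85]
D3: mem[0x14..0x15] <- [cb c6]
query mem[0x14]=0xcb, mem[0x1c]=0x85, mem[0x1b]=0x4a, mem[0x25]=0xe3, mem[0x0c]=0x86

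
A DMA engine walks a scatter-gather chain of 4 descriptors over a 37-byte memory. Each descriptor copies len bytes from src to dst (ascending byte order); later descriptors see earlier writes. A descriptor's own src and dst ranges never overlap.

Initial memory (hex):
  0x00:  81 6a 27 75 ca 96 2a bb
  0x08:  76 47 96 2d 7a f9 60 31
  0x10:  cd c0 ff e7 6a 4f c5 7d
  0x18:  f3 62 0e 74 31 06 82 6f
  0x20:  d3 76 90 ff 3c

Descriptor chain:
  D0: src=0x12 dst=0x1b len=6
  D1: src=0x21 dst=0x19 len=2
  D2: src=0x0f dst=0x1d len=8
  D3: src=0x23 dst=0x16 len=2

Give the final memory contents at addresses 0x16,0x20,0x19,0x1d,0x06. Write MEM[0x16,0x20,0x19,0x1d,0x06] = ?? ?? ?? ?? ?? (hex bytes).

MEM[0x16,0x20,0x19,0x1d,0x06] = 4f ff 76 31 2a

#0 dst[0x1b+6] := {0xff,0xe7,0x6a,0x4f,0xc5,0x7d}
#1 dst[0x19+2] := {0x76,0x90}
#2 dst[0x1d+8] := {0x31,0xcd,0xc0,0xff,0xe7,0x6a,0x4f,0xc5}
#3 dst[0x16+2] := {0x4f,0xc5}
query mem[0x16]=0x4f, mem[0x20]=0xff, mem[0x19]=0x76, mem[0x1d]=0x31, mem[0x06]=0x2a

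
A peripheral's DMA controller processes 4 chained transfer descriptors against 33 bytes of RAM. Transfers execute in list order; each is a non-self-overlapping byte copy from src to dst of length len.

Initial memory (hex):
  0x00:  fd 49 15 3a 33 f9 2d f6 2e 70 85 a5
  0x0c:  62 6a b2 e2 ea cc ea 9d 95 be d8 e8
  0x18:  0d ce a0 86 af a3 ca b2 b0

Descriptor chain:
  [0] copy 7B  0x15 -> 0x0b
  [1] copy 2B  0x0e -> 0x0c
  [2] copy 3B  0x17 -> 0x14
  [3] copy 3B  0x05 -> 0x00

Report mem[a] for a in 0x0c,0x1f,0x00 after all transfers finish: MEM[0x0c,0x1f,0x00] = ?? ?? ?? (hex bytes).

MEM[0x0c,0x1f,0x00] = 0d b2 f9

D0: mem[0x0b..0x11] <- [be d8 e8 0d ce a0 86]
D1: mem[0x0c..0x0d] <- [0d ce]
D2: mem[0x14..0x16] <- [e8 0d ce]
D3: mem[0x00..0x02] <- [f9 2d f6]
query mem[0x0c]=0x0d, mem[0x1f]=0xb2, mem[0x00]=0xf9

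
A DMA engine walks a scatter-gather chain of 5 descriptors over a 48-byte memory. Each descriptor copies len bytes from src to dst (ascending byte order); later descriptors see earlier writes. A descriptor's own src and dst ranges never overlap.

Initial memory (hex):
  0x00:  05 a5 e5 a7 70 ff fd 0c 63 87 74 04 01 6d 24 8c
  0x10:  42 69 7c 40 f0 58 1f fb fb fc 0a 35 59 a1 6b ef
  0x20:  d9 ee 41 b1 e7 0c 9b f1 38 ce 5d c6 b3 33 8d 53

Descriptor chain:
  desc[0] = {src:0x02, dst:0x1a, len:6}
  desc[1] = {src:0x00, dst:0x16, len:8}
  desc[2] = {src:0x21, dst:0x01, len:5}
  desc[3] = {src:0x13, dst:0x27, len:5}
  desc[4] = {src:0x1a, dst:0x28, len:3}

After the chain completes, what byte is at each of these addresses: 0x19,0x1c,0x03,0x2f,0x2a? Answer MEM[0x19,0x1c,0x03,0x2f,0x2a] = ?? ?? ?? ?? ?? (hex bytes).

D0: mem[0x1a..0x1f] <- [e5 a7 70 ff fd 0c]
D1: mem[0x16..0x1d] <- [05 a5 e5 a7 70 ff fd 0c]
D2: mem[0x01..0x05] <- [ee 41 b1 e7 0c]
D3: mem[0x27..0x2b] <- [40 f0 58 05 a5]
D4: mem[0x28..0x2a] <- [70 ff fd]
query mem[0x19]=0xa7, mem[0x1c]=0xfd, mem[0x03]=0xb1, mem[0x2f]=0x53, mem[0x2a]=0xfd

MEM[0x19,0x1c,0x03,0x2f,0x2a] = a7 fd b1 53 fd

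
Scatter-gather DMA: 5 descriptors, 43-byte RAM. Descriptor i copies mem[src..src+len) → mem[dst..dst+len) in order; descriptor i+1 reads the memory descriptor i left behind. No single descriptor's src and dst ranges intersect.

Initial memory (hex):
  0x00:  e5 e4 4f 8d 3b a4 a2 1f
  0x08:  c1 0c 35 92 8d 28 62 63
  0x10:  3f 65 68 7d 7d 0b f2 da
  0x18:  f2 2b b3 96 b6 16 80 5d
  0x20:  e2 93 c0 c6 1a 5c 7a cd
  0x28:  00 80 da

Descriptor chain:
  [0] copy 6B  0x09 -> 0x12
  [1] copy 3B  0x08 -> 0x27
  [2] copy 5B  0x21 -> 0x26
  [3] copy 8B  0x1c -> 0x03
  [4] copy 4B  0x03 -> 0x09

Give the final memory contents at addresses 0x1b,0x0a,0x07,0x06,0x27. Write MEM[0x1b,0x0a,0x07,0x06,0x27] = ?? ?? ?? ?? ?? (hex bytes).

  after D0: wrote 6B at 0x12 = 0c35928d2862
  after D1: wrote 3B at 0x27 = c10c35
  after D2: wrote 5B at 0x26 = 93c0c61a5c
  after D3: wrote 8B at 0x03 = b616805de293c0c6
  after D4: wrote 4B at 0x09 = b616805d
query mem[0x1b]=0x96, mem[0x0a]=0x16, mem[0x07]=0xe2, mem[0x06]=0x5d, mem[0x27]=0xc0

MEM[0x1b,0x0a,0x07,0x06,0x27] = 96 16 e2 5d c0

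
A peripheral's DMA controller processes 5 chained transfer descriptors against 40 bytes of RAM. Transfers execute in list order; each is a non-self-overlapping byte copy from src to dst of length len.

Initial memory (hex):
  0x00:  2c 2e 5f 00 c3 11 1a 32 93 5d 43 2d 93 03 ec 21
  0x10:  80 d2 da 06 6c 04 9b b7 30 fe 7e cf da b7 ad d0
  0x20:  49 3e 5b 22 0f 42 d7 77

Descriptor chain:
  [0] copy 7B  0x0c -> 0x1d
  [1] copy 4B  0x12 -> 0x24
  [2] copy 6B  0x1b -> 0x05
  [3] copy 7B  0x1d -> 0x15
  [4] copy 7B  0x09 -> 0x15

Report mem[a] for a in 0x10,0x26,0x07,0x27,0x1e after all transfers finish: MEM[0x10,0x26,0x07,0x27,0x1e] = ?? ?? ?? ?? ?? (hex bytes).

MEM[0x10,0x26,0x07,0x27,0x1e] = 80 6c 93 04 03

[0] 0x0c->0x1d len=7 : 93 03 ec 21 80 d2 da
[1] 0x12->0x24 len=4 : da 06 6c 04
[2] 0x1b->0x05 len=6 : cf da 93 03 ec 21
[3] 0x1d->0x15 len=7 : 93 03 ec 21 80 d2 da
[4] 0x09->0x15 len=7 : ec 21 2d 93 03 ec 21
query mem[0x10]=0x80, mem[0x26]=0x6c, mem[0x07]=0x93, mem[0x27]=0x04, mem[0x1e]=0x03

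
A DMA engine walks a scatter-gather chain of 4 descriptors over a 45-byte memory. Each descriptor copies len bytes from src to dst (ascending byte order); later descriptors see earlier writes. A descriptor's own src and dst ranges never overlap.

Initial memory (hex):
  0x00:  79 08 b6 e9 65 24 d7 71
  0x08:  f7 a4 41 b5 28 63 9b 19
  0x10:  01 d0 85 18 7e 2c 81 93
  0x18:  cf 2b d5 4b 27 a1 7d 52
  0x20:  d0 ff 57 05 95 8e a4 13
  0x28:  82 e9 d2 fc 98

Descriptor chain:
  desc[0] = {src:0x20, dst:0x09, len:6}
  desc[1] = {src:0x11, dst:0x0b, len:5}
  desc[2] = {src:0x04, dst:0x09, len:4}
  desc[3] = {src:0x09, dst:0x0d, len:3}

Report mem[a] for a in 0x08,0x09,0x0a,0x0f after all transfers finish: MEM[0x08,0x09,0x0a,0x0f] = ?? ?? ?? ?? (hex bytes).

MEM[0x08,0x09,0x0a,0x0f] = f7 65 24 d7

D0: mem[0x09..0x0e] <- [d0 ff 57 05 95 8e]
D1: mem[0x0b..0x0f] <- [d0 85 18 7e 2c]
D2: mem[0x09..0x0c] <- [65 24 d7 71]
D3: mem[0x0d..0x0f] <- [65 24 d7]
query mem[0x08]=0xf7, mem[0x09]=0x65, mem[0x0a]=0x24, mem[0x0f]=0xd7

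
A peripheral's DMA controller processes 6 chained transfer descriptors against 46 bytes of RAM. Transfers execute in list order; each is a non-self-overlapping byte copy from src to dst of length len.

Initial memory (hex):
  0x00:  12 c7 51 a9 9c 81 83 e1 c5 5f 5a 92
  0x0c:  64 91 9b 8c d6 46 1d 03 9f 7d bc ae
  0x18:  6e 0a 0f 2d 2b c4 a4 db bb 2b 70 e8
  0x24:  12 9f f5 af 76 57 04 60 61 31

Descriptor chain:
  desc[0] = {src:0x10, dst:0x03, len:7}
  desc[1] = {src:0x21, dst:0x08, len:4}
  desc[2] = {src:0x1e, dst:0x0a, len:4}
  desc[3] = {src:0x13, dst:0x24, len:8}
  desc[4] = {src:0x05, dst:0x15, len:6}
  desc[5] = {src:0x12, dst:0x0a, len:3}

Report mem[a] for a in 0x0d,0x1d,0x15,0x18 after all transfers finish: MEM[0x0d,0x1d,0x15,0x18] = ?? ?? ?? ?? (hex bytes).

MEM[0x0d,0x1d,0x15,0x18] = 2b c4 1d 2b

D0: mem[0x03..0x09] <- [d6 46 1d 03 9f 7d bc]
D1: mem[0x08..0x0b] <- [2b 70 e8 12]
D2: mem[0x0a..0x0d] <- [a4 db bb 2b]
D3: mem[0x24..0x2b] <- [03 9f 7d bc ae 6e 0a 0f]
D4: mem[0x15..0x1a] <- [1d 03 9f 2b 70 a4]
D5: mem[0x0a..0x0c] <- [1d 03 9f]
query mem[0x0d]=0x2b, mem[0x1d]=0xc4, mem[0x15]=0x1d, mem[0x18]=0x2b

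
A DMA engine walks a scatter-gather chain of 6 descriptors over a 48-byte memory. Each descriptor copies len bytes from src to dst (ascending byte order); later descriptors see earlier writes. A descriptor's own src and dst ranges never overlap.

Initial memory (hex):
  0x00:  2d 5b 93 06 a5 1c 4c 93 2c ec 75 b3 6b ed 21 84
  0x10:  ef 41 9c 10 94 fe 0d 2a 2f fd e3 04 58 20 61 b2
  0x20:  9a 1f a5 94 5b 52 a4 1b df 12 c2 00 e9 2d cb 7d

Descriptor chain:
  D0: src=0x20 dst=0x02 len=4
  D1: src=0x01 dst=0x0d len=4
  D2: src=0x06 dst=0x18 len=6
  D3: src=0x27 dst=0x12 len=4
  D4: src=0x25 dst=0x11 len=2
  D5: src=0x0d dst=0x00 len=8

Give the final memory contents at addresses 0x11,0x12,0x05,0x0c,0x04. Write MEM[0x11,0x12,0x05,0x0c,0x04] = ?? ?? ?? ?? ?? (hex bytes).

MEM[0x11,0x12,0x05,0x0c,0x04] = 52 a4 a4 6b 52

#0 dst[0x02+4] := {0x9a,0x1f,0xa5,0x94}
#1 dst[0x0d+4] := {0x5b,0x9a,0x1f,0xa5}
#2 dst[0x18+6] := {0x4c,0x93,0x2c,0xec,0x75,0xb3}
#3 dst[0x12+4] := {0x1b,0xdf,0x12,0xc2}
#4 dst[0x11+2] := {0x52,0xa4}
#5 dst[0x00+8] := {0x5b,0x9a,0x1f,0xa5,0x52,0xa4,0xdf,0x12}
query mem[0x11]=0x52, mem[0x12]=0xa4, mem[0x05]=0xa4, mem[0x0c]=0x6b, mem[0x04]=0x52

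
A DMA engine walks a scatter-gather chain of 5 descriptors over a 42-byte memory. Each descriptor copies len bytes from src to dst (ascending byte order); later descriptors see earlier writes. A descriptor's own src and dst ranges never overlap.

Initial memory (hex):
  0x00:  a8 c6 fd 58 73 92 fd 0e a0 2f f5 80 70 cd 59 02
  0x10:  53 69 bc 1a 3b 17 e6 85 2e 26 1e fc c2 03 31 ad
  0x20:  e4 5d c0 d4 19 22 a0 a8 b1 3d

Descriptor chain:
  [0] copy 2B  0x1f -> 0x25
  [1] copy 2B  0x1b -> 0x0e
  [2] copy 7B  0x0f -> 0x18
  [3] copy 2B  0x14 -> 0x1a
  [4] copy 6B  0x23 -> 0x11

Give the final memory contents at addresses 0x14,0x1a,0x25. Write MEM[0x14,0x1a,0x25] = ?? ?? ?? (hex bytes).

D0: mem[0x25..0x26] <- [ad e4]
D1: mem[0x0e..0x0f] <- [fc c2]
D2: mem[0x18..0x1e] <- [c2 53 69 bc 1a 3b 17]
D3: mem[0x1a..0x1b] <- [3b 17]
D4: mem[0x11..0x16] <- [d4 19 ad e4 a8 b1]
query mem[0x14]=0xe4, mem[0x1a]=0x3b, mem[0x25]=0xad

MEM[0x14,0x1a,0x25] = e4 3b ad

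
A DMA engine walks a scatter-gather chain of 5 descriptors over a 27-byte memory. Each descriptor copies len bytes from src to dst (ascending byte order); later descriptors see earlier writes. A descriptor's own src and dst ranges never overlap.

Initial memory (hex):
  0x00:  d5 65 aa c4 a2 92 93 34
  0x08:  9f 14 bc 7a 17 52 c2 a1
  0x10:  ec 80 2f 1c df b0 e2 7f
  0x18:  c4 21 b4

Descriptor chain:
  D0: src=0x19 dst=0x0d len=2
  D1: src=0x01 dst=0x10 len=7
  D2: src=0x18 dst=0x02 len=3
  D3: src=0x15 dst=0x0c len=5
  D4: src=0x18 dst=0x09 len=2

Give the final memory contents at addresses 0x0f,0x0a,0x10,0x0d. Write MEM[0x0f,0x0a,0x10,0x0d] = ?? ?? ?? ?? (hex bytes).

[0] 0x19->0x0d len=2 : 21 b4
[1] 0x01->0x10 len=7 : 65 aa c4 a2 92 93 34
[2] 0x18->0x02 len=3 : c4 21 b4
[3] 0x15->0x0c len=5 : 93 34 7f c4 21
[4] 0x18->0x09 len=2 : c4 21
query mem[0x0f]=0xc4, mem[0x0a]=0x21, mem[0x10]=0x21, mem[0x0d]=0x34

MEM[0x0f,0x0a,0x10,0x0d] = c4 21 21 34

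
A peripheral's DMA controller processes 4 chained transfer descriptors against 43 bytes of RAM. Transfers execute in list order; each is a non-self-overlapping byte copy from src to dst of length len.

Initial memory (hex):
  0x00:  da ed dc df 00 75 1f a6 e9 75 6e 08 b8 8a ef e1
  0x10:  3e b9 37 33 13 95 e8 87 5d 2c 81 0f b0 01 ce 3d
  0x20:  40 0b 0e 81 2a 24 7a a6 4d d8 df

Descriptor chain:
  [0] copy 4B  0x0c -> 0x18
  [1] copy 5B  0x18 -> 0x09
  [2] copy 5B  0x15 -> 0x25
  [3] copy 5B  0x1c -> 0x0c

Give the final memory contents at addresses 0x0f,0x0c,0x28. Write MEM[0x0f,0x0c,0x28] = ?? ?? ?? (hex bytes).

D0: mem[0x18..0x1b] <- [b8 8a ef e1]
D1: mem[0x09..0x0d] <- [b8 8a ef e1 b0]
D2: mem[0x25..0x29] <- [95 e8 87 b8 8a]
D3: mem[0x0c..0x10] <- [b0 01 ce 3d 40]
query mem[0x0f]=0x3d, mem[0x0c]=0xb0, mem[0x28]=0xb8

MEM[0x0f,0x0c,0x28] = 3d b0 b8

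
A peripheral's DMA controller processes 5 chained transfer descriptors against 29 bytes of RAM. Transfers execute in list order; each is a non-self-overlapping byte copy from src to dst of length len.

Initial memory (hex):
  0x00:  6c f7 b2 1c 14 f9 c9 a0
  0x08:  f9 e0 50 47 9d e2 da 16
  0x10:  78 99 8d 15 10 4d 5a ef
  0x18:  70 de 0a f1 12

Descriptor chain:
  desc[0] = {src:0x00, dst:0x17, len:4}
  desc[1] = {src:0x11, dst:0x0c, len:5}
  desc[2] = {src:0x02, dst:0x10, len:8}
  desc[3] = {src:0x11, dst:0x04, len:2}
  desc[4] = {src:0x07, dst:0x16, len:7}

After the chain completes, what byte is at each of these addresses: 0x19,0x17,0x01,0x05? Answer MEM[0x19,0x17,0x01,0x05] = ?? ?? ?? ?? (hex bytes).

MEM[0x19,0x17,0x01,0x05] = 50 f9 f7 14

  after D0: wrote 4B at 0x17 = 6cf7b21c
  after D1: wrote 5B at 0x0c = 998d15104d
  after D2: wrote 8B at 0x10 = b21c14f9c9a0f9e0
  after D3: wrote 2B at 0x04 = 1c14
  after D4: wrote 7B at 0x16 = a0f9e05047998d
query mem[0x19]=0x50, mem[0x17]=0xf9, mem[0x01]=0xf7, mem[0x05]=0x14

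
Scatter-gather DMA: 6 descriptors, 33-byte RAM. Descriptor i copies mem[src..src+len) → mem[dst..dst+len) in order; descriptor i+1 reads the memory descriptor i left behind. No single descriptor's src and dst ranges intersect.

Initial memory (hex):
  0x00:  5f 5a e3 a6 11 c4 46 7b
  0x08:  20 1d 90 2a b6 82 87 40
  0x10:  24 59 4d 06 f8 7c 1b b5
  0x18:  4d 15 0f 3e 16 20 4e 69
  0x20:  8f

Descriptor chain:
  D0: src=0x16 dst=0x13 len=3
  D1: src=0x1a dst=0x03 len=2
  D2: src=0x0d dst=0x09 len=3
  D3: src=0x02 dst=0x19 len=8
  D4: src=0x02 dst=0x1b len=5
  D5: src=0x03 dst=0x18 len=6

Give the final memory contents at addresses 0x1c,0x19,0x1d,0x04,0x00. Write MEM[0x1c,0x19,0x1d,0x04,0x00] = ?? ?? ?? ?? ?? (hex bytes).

D0: mem[0x13..0x15] <- [1b b5 4d]
D1: mem[0x03..0x04] <- [0f 3e]
D2: mem[0x09..0x0b] <- [82 87 40]
D3: mem[0x19..0x20] <- [e3 0f 3e c4 46 7b 20 82]
D4: mem[0x1b..0x1f] <- [e3 0f 3e c4 46]
D5: mem[0x18..0x1d] <- [0f 3e c4 46 7b 20]
query mem[0x1c]=0x7b, mem[0x19]=0x3e, mem[0x1d]=0x20, mem[0x04]=0x3e, mem[0x00]=0x5f

MEM[0x1c,0x19,0x1d,0x04,0x00] = 7b 3e 20 3e 5f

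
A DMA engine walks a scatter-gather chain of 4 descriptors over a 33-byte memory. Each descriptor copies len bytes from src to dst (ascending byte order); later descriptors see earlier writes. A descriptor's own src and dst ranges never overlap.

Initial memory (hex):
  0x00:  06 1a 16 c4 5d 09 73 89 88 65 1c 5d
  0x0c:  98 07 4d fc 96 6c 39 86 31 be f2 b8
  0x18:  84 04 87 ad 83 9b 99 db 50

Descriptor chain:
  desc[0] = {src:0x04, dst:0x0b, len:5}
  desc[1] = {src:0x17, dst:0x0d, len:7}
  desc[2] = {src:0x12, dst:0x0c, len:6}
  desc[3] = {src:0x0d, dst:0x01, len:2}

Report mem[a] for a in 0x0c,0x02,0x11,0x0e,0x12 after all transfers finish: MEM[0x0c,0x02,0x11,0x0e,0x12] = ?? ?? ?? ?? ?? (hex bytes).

MEM[0x0c,0x02,0x11,0x0e,0x12] = 83 31 b8 31 83

[0] 0x04->0x0b len=5 : 5d 09 73 89 88
[1] 0x17->0x0d len=7 : b8 84 04 87 ad 83 9b
[2] 0x12->0x0c len=6 : 83 9b 31 be f2 b8
[3] 0x0d->0x01 len=2 : 9b 31
query mem[0x0c]=0x83, mem[0x02]=0x31, mem[0x11]=0xb8, mem[0x0e]=0x31, mem[0x12]=0x83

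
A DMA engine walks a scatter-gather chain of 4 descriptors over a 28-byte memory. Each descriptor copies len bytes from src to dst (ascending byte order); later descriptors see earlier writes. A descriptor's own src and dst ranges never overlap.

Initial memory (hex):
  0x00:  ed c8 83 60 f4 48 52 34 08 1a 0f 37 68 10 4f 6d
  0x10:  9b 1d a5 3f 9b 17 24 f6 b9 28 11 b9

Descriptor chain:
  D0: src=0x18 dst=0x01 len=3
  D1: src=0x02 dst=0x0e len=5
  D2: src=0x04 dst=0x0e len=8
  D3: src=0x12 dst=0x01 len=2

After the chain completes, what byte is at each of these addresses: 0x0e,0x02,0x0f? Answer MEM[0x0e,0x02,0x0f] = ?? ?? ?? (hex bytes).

MEM[0x0e,0x02,0x0f] = f4 1a 48

D0: mem[0x01..0x03] <- [b9 28 11]
D1: mem[0x0e..0x12] <- [28 11 f4 48 52]
D2: mem[0x0e..0x15] <- [f4 48 52 34 08 1a 0f 37]
D3: mem[0x01..0x02] <- [08 1a]
query mem[0x0e]=0xf4, mem[0x02]=0x1a, mem[0x0f]=0x48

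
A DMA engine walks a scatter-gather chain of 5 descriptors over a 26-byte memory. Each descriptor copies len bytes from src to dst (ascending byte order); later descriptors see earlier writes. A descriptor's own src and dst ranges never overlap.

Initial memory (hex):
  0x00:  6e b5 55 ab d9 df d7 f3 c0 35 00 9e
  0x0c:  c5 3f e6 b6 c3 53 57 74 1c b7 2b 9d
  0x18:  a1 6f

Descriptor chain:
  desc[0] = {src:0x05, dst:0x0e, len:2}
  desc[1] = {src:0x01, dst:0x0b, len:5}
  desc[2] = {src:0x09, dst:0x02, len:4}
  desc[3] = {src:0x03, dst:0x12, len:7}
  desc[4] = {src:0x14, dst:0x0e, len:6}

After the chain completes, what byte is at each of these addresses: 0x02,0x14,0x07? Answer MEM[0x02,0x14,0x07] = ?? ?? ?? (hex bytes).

[0] 0x05->0x0e len=2 : df d7
[1] 0x01->0x0b len=5 : b5 55 ab d9 df
[2] 0x09->0x02 len=4 : 35 00 b5 55
[3] 0x03->0x12 len=7 : 00 b5 55 d7 f3 c0 35
[4] 0x14->0x0e len=6 : 55 d7 f3 c0 35 6f
query mem[0x02]=0x35, mem[0x14]=0x55, mem[0x07]=0xf3

MEM[0x02,0x14,0x07] = 35 55 f3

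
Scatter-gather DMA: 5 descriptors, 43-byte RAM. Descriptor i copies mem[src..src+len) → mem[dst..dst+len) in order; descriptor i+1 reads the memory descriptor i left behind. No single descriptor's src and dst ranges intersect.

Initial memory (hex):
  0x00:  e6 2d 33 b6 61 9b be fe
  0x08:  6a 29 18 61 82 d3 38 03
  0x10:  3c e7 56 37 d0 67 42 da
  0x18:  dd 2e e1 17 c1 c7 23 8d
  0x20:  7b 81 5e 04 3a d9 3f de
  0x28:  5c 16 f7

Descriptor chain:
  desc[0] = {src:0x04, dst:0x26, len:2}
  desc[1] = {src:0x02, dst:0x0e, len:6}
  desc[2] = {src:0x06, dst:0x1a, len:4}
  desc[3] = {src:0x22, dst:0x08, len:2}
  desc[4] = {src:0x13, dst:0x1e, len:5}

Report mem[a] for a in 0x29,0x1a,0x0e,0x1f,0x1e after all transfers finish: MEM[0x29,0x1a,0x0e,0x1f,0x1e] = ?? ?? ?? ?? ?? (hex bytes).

MEM[0x29,0x1a,0x0e,0x1f,0x1e] = 16 be 33 d0 fe

#0 dst[0x26+2] := {0x61,0x9b}
#1 dst[0x0e+6] := {0x33,0xb6,0x61,0x9b,0xbe,0xfe}
#2 dst[0x1a+4] := {0xbe,0xfe,0x6a,0x29}
#3 dst[0x08+2] := {0x5e,0x04}
#4 dst[0x1e+5] := {0xfe,0xd0,0x67,0x42,0xda}
query mem[0x29]=0x16, mem[0x1a]=0xbe, mem[0x0e]=0x33, mem[0x1f]=0xd0, mem[0x1e]=0xfe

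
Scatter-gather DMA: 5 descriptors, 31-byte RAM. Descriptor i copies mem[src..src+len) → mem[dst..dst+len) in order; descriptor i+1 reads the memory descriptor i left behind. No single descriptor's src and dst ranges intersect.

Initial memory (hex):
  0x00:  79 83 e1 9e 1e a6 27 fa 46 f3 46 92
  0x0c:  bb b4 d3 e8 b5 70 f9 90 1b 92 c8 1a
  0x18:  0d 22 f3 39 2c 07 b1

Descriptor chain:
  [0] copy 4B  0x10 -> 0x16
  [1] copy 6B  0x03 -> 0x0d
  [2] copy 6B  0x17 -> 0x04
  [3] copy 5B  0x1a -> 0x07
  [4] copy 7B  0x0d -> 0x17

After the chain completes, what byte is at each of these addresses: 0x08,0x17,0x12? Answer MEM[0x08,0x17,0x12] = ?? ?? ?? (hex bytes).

MEM[0x08,0x17,0x12] = 39 9e 46

D0: mem[0x16..0x19] <- [b5 70 f9 90]
D1: mem[0x0d..0x12] <- [9e 1e a6 27 fa 46]
D2: mem[0x04..0x09] <- [70 f9 90 f3 39 2c]
D3: mem[0x07..0x0b] <- [f3 39 2c 07 b1]
D4: mem[0x17..0x1d] <- [9e 1e a6 27 fa 46 90]
query mem[0x08]=0x39, mem[0x17]=0x9e, mem[0x12]=0x46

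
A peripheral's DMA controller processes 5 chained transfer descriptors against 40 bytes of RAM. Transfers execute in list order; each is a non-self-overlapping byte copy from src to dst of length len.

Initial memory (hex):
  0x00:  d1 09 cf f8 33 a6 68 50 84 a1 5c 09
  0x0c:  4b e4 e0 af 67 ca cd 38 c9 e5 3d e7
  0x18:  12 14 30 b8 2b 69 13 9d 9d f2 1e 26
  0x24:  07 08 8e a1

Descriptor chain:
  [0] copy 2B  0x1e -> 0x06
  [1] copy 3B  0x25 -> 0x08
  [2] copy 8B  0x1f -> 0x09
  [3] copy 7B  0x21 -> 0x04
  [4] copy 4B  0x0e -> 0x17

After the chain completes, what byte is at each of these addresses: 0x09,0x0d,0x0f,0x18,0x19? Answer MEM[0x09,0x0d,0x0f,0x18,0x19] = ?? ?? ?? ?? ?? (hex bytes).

MEM[0x09,0x0d,0x0f,0x18,0x19] = 8e 26 08 08 8e

[0] 0x1e->0x06 len=2 : 13 9d
[1] 0x25->0x08 len=3 : 08 8e a1
[2] 0x1f->0x09 len=8 : 9d 9d f2 1e 26 07 08 8e
[3] 0x21->0x04 len=7 : f2 1e 26 07 08 8e a1
[4] 0x0e->0x17 len=4 : 07 08 8e ca
query mem[0x09]=0x8e, mem[0x0d]=0x26, mem[0x0f]=0x08, mem[0x18]=0x08, mem[0x19]=0x8e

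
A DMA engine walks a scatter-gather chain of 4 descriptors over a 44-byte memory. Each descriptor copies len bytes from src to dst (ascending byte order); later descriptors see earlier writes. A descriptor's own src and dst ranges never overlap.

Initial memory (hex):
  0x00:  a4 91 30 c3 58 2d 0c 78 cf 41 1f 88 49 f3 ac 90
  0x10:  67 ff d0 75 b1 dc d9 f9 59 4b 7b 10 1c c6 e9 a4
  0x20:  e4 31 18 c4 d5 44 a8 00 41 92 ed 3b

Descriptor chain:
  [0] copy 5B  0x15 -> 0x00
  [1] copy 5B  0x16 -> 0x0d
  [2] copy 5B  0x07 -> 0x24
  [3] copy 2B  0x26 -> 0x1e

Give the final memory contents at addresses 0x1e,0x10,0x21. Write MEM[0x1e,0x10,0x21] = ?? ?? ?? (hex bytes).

  after D0: wrote 5B at 0x00 = dcd9f9594b
  after D1: wrote 5B at 0x0d = d9f9594b7b
  after D2: wrote 5B at 0x24 = 78cf411f88
  after D3: wrote 2B at 0x1e = 411f
query mem[0x1e]=0x41, mem[0x10]=0x4b, mem[0x21]=0x31

MEM[0x1e,0x10,0x21] = 41 4b 31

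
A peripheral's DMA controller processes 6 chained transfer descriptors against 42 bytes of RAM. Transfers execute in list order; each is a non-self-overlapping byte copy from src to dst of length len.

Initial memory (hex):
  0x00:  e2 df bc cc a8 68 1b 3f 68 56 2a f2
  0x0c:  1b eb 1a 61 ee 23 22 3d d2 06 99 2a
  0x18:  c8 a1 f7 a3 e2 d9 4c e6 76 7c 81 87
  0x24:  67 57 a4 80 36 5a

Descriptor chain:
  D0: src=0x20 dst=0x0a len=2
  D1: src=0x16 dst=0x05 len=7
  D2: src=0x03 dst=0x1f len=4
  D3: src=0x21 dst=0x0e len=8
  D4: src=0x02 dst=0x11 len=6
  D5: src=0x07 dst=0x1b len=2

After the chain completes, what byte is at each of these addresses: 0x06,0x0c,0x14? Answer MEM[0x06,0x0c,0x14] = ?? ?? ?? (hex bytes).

MEM[0x06,0x0c,0x14] = 2a 1b 99

  after D0: wrote 2B at 0x0a = 767c
  after D1: wrote 7B at 0x05 = 992ac8a1f7a3e2
  after D2: wrote 4B at 0x1f = cca8992a
  after D3: wrote 8B at 0x0e = 992a876757a48036
  after D4: wrote 6B at 0x11 = bccca8992ac8
  after D5: wrote 2B at 0x1b = c8a1
query mem[0x06]=0x2a, mem[0x0c]=0x1b, mem[0x14]=0x99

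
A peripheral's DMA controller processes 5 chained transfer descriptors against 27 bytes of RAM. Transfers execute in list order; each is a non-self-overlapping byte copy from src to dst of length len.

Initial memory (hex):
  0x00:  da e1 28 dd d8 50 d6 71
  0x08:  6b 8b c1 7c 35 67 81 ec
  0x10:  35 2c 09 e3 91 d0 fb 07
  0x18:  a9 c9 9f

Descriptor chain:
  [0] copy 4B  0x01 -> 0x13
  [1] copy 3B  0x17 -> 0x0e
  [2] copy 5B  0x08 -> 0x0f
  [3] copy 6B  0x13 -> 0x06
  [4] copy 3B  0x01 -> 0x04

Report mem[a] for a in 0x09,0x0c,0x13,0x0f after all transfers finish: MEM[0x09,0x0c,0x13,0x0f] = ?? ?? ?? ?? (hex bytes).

  after D0: wrote 4B at 0x13 = e128ddd8
  after D1: wrote 3B at 0x0e = 07a9c9
  after D2: wrote 5B at 0x0f = 6b8bc17c35
  after D3: wrote 6B at 0x06 = 3528ddd807a9
  after D4: wrote 3B at 0x04 = e128dd
query mem[0x09]=0xd8, mem[0x0c]=0x35, mem[0x13]=0x35, mem[0x0f]=0x6b

MEM[0x09,0x0c,0x13,0x0f] = d8 35 35 6b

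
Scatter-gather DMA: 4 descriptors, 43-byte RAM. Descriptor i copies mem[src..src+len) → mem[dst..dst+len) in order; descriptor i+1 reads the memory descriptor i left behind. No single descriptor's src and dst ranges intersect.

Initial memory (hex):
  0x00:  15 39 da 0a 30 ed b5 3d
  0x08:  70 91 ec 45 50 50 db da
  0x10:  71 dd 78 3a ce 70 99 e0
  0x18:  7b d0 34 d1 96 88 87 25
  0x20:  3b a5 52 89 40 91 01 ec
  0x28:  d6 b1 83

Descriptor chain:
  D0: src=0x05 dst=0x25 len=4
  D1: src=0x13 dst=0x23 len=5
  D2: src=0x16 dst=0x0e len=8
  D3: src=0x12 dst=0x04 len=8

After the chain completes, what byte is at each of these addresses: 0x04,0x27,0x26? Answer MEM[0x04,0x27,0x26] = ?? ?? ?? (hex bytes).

MEM[0x04,0x27,0x26] = 34 e0 99

  after D0: wrote 4B at 0x25 = edb53d70
  after D1: wrote 5B at 0x23 = 3ace7099e0
  after D2: wrote 8B at 0x0e = 99e07bd034d19688
  after D3: wrote 8B at 0x04 = 34d1968899e07bd0
query mem[0x04]=0x34, mem[0x27]=0xe0, mem[0x26]=0x99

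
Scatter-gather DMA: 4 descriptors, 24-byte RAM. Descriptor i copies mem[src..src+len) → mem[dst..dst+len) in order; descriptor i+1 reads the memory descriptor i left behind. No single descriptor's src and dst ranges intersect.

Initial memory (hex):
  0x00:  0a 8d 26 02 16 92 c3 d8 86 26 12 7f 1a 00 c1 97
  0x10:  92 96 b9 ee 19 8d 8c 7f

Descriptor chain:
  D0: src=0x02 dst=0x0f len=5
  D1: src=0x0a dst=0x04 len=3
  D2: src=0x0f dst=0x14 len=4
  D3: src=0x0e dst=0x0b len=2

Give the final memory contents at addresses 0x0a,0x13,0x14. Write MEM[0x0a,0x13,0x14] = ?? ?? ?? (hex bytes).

  after D0: wrote 5B at 0x0f = 26021692c3
  after D1: wrote 3B at 0x04 = 127f1a
  after D2: wrote 4B at 0x14 = 26021692
  after D3: wrote 2B at 0x0b = c126
query mem[0x0a]=0x12, mem[0x13]=0xc3, mem[0x14]=0x26

MEM[0x0a,0x13,0x14] = 12 c3 26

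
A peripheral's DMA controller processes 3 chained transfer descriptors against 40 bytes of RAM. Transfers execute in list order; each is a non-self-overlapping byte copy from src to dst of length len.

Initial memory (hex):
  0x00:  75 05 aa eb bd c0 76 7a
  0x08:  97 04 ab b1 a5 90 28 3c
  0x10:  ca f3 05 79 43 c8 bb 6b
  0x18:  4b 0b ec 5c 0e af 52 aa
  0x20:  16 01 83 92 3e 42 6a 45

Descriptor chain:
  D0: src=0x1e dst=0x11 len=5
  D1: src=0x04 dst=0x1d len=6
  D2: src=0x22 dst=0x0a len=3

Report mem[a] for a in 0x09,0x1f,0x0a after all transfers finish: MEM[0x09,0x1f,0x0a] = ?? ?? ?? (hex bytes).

MEM[0x09,0x1f,0x0a] = 04 76 04

  after D0: wrote 5B at 0x11 = 52aa160183
  after D1: wrote 6B at 0x1d = bdc0767a9704
  after D2: wrote 3B at 0x0a = 04923e
query mem[0x09]=0x04, mem[0x1f]=0x76, mem[0x0a]=0x04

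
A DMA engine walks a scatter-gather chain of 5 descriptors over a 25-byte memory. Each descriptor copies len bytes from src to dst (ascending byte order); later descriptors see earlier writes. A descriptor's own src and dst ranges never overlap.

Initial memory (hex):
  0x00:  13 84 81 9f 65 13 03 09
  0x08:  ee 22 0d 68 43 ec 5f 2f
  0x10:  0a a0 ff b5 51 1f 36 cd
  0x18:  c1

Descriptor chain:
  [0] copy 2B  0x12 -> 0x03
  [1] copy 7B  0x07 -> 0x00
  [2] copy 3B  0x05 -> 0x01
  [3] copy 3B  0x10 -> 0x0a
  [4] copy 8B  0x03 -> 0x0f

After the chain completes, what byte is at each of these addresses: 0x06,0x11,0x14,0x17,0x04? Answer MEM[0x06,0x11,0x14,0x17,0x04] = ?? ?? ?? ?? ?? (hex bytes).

D0: mem[0x03..0x04] <- [ff b5]
D1: mem[0x00..0x06] <- [09 ee 22 0d 68 43 ec]
D2: mem[0x01..0x03] <- [43 ec 09]
D3: mem[0x0a..0x0c] <- [0a a0 ff]
D4: mem[0x0f..0x16] <- [09 68 43 ec 09 ee 22 0a]
query mem[0x06]=0xec, mem[0x11]=0x43, mem[0x14]=0xee, mem[0x17]=0xcd, mem[0x04]=0x68

MEM[0x06,0x11,0x14,0x17,0x04] = ec 43 ee cd 68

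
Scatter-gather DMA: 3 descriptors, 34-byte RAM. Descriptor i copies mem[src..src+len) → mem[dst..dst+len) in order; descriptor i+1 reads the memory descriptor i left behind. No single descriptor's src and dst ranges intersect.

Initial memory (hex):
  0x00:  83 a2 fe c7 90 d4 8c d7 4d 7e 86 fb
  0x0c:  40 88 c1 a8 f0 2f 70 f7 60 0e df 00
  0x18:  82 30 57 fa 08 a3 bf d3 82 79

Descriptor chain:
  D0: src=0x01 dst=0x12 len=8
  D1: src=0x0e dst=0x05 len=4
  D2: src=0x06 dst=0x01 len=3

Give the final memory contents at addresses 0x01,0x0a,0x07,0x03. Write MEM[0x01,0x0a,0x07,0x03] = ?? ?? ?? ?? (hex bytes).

MEM[0x01,0x0a,0x07,0x03] = a8 86 f0 2f

#0 dst[0x12+8] := {0xa2,0xfe,0xc7,0x90,0xd4,0x8c,0xd7,0x4d}
#1 dst[0x05+4] := {0xc1,0xa8,0xf0,0x2f}
#2 dst[0x01+3] := {0xa8,0xf0,0x2f}
query mem[0x01]=0xa8, mem[0x0a]=0x86, mem[0x07]=0xf0, mem[0x03]=0x2f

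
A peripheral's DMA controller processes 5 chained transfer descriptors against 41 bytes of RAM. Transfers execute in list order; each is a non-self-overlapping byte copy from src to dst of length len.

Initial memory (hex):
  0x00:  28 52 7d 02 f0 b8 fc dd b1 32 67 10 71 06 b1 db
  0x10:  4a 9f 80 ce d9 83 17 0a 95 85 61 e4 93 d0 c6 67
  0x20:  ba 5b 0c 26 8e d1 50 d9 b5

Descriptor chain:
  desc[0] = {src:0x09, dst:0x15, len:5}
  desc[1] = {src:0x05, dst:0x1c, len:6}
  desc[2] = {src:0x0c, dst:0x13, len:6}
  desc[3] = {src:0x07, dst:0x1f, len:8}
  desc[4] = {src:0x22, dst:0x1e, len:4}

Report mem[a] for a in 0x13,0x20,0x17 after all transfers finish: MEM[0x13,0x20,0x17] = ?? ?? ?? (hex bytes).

MEM[0x13,0x20,0x17] = 71 71 4a

[0] 0x09->0x15 len=5 : 32 67 10 71 06
[1] 0x05->0x1c len=6 : b8 fc dd b1 32 67
[2] 0x0c->0x13 len=6 : 71 06 b1 db 4a 9f
[3] 0x07->0x1f len=8 : dd b1 32 67 10 71 06 b1
[4] 0x22->0x1e len=4 : 67 10 71 06
query mem[0x13]=0x71, mem[0x20]=0x71, mem[0x17]=0x4a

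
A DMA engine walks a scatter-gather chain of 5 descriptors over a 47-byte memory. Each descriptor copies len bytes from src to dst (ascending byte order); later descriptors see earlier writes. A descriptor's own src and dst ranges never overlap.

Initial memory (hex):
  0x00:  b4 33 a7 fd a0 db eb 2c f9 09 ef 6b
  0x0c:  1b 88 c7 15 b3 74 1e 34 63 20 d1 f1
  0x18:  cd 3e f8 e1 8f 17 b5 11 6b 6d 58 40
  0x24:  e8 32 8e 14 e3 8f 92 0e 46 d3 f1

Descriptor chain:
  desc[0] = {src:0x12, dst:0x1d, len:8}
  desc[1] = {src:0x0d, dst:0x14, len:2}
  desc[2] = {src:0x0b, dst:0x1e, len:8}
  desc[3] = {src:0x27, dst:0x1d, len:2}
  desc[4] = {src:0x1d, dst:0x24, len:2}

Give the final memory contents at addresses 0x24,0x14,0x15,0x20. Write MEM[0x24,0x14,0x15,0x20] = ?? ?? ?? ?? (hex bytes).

  after D0: wrote 8B at 0x1d = 1e346320d1f1cd3e
  after D1: wrote 2B at 0x14 = 88c7
  after D2: wrote 8B at 0x1e = 6b1b88c715b3741e
  after D3: wrote 2B at 0x1d = 14e3
  after D4: wrote 2B at 0x24 = 14e3
query mem[0x24]=0x14, mem[0x14]=0x88, mem[0x15]=0xc7, mem[0x20]=0x88

MEM[0x24,0x14,0x15,0x20] = 14 88 c7 88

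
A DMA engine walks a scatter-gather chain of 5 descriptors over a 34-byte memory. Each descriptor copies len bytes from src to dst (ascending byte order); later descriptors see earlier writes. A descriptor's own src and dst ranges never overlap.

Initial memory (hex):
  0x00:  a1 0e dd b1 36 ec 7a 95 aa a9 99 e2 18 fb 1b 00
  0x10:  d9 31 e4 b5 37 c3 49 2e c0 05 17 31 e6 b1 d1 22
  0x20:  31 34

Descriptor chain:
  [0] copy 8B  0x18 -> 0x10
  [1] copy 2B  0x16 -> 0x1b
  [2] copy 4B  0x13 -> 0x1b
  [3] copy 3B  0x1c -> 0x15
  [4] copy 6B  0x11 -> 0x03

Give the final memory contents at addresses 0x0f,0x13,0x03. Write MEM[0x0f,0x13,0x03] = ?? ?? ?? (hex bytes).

  after D0: wrote 8B at 0x10 = c0051731e6b1d122
  after D1: wrote 2B at 0x1b = d122
  after D2: wrote 4B at 0x1b = 31e6b1d1
  after D3: wrote 3B at 0x15 = e6b1d1
  after D4: wrote 6B at 0x03 = 051731e6e6b1
query mem[0x0f]=0x00, mem[0x13]=0x31, mem[0x03]=0x05

MEM[0x0f,0x13,0x03] = 00 31 05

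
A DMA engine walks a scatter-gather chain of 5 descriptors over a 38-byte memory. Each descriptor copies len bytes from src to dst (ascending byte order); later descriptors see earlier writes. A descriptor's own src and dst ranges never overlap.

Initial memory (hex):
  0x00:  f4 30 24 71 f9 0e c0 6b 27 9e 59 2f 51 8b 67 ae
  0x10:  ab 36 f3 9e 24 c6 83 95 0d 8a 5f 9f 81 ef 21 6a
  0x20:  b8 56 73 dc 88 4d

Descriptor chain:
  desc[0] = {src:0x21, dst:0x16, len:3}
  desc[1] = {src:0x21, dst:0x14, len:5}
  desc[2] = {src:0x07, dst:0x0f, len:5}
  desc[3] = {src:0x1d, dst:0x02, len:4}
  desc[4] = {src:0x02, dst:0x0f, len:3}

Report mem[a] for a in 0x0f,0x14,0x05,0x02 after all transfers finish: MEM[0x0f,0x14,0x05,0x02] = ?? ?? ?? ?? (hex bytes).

  after D0: wrote 3B at 0x16 = 5673dc
  after D1: wrote 5B at 0x14 = 5673dc884d
  after D2: wrote 5B at 0x0f = 6b279e592f
  after D3: wrote 4B at 0x02 = ef216ab8
  after D4: wrote 3B at 0x0f = ef216a
query mem[0x0f]=0xef, mem[0x14]=0x56, mem[0x05]=0xb8, mem[0x02]=0xef

MEM[0x0f,0x14,0x05,0x02] = ef 56 b8 ef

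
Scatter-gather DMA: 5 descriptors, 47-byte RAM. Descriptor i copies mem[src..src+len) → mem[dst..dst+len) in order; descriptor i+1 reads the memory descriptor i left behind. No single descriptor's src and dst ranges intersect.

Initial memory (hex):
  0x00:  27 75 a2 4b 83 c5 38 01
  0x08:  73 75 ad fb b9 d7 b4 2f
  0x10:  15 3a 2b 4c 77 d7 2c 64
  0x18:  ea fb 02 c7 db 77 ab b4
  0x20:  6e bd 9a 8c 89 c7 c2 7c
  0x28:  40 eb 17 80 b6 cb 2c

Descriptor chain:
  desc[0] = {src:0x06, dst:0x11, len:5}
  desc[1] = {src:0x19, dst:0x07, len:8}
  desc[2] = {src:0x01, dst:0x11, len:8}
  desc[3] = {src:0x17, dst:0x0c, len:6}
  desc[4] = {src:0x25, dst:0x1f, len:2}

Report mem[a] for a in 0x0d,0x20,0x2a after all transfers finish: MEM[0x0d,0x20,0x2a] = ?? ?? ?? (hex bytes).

MEM[0x0d,0x20,0x2a] = 02 c2 17

D0: mem[0x11..0x15] <- [38 01 73 75 ad]
D1: mem[0x07..0x0e] <- [fb 02 c7 db 77 ab b4 6e]
D2: mem[0x11..0x18] <- [75 a2 4b 83 c5 38 fb 02]
D3: mem[0x0c..0x11] <- [fb 02 fb 02 c7 db]
D4: mem[0x1f..0x20] <- [c7 c2]
query mem[0x0d]=0x02, mem[0x20]=0xc2, mem[0x2a]=0x17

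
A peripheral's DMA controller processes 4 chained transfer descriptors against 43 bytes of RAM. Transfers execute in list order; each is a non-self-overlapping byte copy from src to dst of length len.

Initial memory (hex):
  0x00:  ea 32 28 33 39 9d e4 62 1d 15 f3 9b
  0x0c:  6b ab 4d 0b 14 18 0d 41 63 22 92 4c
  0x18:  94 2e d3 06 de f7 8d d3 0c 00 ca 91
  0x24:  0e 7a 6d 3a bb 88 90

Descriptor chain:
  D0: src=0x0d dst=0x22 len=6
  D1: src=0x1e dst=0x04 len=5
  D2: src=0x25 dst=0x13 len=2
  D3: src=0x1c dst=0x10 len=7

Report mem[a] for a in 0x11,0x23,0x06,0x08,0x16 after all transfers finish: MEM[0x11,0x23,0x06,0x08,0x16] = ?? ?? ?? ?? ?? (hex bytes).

#0 dst[0x22+6] := {0xab,0x4d,0x0b,0x14,0x18,0x0d}
#1 dst[0x04+5] := {0x8d,0xd3,0x0c,0x00,0xab}
#2 dst[0x13+2] := {0x14,0x18}
#3 dst[0x10+7] := {0xde,0xf7,0x8d,0xd3,0x0c,0x00,0xab}
query mem[0x11]=0xf7, mem[0x23]=0x4d, mem[0x06]=0x0c, mem[0x08]=0xab, mem[0x16]=0xab

MEM[0x11,0x23,0x06,0x08,0x16] = f7 4d 0c ab ab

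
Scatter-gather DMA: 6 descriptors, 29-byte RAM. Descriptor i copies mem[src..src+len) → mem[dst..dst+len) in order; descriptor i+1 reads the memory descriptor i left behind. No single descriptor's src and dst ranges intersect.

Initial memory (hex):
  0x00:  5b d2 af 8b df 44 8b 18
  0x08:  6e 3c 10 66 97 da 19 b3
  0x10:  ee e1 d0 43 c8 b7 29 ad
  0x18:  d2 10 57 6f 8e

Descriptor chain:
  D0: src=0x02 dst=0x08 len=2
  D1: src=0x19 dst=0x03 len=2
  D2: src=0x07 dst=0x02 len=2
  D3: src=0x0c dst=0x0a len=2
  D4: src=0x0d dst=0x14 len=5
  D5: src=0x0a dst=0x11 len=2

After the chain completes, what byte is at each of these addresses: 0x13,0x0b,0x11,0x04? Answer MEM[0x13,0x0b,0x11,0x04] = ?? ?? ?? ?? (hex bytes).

MEM[0x13,0x0b,0x11,0x04] = 43 da 97 57

[0] 0x02->0x08 len=2 : af 8b
[1] 0x19->0x03 len=2 : 10 57
[2] 0x07->0x02 len=2 : 18 af
[3] 0x0c->0x0a len=2 : 97 da
[4] 0x0d->0x14 len=5 : da 19 b3 ee e1
[5] 0x0a->0x11 len=2 : 97 da
query mem[0x13]=0x43, mem[0x0b]=0xda, mem[0x11]=0x97, mem[0x04]=0x57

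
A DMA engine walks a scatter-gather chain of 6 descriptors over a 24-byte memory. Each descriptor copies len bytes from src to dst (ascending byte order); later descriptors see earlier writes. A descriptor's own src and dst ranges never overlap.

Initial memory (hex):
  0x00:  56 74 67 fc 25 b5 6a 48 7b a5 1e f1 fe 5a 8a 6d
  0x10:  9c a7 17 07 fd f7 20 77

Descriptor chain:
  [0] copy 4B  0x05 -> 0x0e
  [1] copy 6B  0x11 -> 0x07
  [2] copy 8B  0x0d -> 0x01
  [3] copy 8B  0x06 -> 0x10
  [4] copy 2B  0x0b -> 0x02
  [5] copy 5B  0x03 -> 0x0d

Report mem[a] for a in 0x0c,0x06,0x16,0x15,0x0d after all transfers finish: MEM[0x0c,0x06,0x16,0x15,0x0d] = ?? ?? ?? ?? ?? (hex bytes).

[0] 0x05->0x0e len=4 : b5 6a 48 7b
[1] 0x11->0x07 len=6 : 7b 17 07 fd f7 20
[2] 0x0d->0x01 len=8 : 5a b5 6a 48 7b 17 07 fd
[3] 0x06->0x10 len=8 : 17 07 fd 07 fd f7 20 5a
[4] 0x0b->0x02 len=2 : f7 20
[5] 0x03->0x0d len=5 : 20 48 7b 17 07
query mem[0x0c]=0x20, mem[0x06]=0x17, mem[0x16]=0x20, mem[0x15]=0xf7, mem[0x0d]=0x20

MEM[0x0c,0x06,0x16,0x15,0x0d] = 20 17 20 f7 20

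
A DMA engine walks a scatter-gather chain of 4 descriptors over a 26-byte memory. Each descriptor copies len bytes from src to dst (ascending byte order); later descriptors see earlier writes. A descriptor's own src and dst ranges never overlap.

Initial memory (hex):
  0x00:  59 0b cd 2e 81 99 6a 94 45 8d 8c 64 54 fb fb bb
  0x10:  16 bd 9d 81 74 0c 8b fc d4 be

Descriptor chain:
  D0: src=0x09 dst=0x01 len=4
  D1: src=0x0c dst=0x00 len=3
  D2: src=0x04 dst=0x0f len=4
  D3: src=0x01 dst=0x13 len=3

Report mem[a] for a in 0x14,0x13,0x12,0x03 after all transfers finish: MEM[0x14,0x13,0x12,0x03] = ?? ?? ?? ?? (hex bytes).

MEM[0x14,0x13,0x12,0x03] = fb fb 94 64

[0] 0x09->0x01 len=4 : 8d 8c 64 54
[1] 0x0c->0x00 len=3 : 54 fb fb
[2] 0x04->0x0f len=4 : 54 99 6a 94
[3] 0x01->0x13 len=3 : fb fb 64
query mem[0x14]=0xfb, mem[0x13]=0xfb, mem[0x12]=0x94, mem[0x03]=0x64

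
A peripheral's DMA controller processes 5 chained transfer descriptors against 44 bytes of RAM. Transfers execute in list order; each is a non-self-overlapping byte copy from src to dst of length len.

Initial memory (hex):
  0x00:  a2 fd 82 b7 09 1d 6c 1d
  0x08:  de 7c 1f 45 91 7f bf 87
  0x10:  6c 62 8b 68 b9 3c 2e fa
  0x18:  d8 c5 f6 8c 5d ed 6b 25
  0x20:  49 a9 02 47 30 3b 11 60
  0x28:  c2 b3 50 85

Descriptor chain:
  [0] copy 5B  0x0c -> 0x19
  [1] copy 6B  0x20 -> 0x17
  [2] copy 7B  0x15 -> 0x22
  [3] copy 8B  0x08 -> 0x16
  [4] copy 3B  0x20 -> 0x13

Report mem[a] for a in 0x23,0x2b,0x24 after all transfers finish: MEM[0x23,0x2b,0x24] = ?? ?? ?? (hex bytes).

  after D0: wrote 5B at 0x19 = 917fbf876c
  after D1: wrote 6B at 0x17 = 49a90247303b
  after D2: wrote 7B at 0x22 = 3c2e49a9024730
  after D3: wrote 8B at 0x16 = de7c1f45917fbf87
  after D4: wrote 3B at 0x13 = 49a93c
query mem[0x23]=0x2e, mem[0x2b]=0x85, mem[0x24]=0x49

MEM[0x23,0x2b,0x24] = 2e 85 49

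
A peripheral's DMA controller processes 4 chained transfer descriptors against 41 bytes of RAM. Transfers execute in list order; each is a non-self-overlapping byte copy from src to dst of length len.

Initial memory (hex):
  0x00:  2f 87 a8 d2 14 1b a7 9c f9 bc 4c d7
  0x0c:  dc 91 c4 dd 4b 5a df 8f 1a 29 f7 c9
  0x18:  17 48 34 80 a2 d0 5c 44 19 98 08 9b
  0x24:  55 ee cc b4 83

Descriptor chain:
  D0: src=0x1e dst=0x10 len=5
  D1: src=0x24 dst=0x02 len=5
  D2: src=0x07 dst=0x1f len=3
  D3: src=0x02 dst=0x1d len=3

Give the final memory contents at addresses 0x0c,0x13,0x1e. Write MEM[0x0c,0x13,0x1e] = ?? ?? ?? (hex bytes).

#0 dst[0x10+5] := {0x5c,0x44,0x19,0x98,0x08}
#1 dst[0x02+5] := {0x55,0xee,0xcc,0xb4,0x83}
#2 dst[0x1f+3] := {0x9c,0xf9,0xbc}
#3 dst[0x1d+3] := {0x55,0xee,0xcc}
query mem[0x0c]=0xdc, mem[0x13]=0x98, mem[0x1e]=0xee

MEM[0x0c,0x13,0x1e] = dc 98 ee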